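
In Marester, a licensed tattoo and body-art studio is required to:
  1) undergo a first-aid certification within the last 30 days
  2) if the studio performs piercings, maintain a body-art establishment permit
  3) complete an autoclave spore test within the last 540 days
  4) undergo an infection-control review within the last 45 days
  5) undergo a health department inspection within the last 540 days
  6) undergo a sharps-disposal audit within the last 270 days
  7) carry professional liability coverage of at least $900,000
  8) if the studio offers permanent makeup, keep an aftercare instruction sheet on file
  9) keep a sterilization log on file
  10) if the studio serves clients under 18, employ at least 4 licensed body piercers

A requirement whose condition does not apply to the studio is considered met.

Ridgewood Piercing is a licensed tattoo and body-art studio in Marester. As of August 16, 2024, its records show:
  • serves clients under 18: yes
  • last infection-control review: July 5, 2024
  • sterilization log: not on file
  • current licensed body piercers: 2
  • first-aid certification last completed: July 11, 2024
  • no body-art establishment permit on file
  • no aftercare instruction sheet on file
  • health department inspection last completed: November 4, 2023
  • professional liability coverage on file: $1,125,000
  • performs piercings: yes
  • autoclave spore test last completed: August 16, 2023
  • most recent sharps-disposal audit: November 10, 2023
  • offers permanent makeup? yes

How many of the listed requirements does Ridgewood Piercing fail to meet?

1. first-aid certification 36 days ago vs limit 30 → not met
2. condition 'performs piercings' holds; body-art establishment permit absent → not met
3. autoclave spore test 366 days ago vs limit 540 → met
4. infection-control review 42 days ago vs limit 45 → met
5. health department inspection 286 days ago vs limit 540 → met
6. sharps-disposal audit 280 days ago vs limit 270 → not met
7. professional liability coverage $1,125,000 ≥ $900,000 → met
8. condition 'offers permanent makeup' holds; aftercare instruction sheet absent → not met
9. sterilization log absent → not met
10. condition 'serves clients under 18' holds; licensed body piercers 2 < 4 → not met
Not met: 6 of 10

6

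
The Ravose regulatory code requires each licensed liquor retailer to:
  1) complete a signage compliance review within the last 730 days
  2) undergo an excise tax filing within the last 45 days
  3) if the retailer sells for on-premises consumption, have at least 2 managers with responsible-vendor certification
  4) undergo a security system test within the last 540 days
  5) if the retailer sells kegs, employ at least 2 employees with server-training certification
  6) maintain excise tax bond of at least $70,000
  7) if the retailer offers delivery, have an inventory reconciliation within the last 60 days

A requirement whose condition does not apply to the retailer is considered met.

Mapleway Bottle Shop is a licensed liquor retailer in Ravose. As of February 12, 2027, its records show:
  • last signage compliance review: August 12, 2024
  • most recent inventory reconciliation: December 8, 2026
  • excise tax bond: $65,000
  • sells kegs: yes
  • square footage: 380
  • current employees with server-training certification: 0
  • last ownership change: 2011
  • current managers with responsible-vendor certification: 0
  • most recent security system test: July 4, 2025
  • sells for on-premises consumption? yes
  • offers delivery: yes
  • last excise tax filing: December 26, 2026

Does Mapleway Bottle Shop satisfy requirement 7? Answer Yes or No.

7. condition 'offers delivery' holds; inventory reconciliation 66 days ago vs limit 60 → not met

No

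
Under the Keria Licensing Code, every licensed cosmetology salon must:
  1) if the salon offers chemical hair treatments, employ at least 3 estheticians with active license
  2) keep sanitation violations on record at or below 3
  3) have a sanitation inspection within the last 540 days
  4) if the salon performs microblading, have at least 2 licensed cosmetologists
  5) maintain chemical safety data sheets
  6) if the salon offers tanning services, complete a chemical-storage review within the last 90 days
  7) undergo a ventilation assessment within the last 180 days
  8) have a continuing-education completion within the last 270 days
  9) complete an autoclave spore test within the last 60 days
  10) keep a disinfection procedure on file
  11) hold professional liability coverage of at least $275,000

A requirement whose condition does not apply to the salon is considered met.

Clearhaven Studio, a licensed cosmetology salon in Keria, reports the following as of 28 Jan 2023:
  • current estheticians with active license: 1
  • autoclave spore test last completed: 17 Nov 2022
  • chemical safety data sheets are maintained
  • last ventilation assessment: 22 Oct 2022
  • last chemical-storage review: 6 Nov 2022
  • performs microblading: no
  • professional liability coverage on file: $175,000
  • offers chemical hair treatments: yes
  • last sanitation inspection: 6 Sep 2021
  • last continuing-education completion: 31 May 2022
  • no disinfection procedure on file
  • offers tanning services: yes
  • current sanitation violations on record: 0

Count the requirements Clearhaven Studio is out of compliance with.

1. condition 'offers chemical hair treatments' holds; estheticians with active license 1 < 3 → not met
2. sanitation violations on record 0 ≤ 3 → met
3. sanitation inspection 509 days ago vs limit 540 → met
4. condition 'performs microblading' does not hold → requirement n/a → met
5. chemical safety data sheets present → met
6. condition 'offers tanning services' holds; chemical-storage review 83 days ago vs limit 90 → met
7. ventilation assessment 98 days ago vs limit 180 → met
8. continuing-education completion 242 days ago vs limit 270 → met
9. autoclave spore test 72 days ago vs limit 60 → not met
10. disinfection procedure absent → not met
11. professional liability coverage $175,000 < $275,000 → not met
Not met: 4 of 11

4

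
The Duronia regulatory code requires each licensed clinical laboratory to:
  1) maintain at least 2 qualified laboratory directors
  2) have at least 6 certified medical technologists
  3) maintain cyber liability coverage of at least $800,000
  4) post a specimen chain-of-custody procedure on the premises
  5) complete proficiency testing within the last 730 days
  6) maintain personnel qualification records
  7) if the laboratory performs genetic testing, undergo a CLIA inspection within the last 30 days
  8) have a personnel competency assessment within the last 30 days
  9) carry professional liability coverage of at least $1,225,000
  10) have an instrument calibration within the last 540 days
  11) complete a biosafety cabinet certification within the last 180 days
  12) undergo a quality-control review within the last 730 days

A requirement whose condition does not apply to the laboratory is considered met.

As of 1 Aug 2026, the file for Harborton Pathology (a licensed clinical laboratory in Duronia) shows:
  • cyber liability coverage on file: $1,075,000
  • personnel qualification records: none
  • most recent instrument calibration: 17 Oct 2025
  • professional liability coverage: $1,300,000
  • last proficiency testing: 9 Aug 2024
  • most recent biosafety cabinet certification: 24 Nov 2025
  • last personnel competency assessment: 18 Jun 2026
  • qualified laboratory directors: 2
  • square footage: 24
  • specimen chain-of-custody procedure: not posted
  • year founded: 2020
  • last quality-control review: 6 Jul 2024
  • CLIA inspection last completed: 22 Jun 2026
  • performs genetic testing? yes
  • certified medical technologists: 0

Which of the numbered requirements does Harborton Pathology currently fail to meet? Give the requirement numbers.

2, 4, 6, 7, 8, 11, 12

1. qualified laboratory directors 2 ≥ 2 → met
2. certified medical technologists 0 < 6 → not met
3. cyber liability coverage $1,075,000 ≥ $800,000 → met
4. specimen chain-of-custody procedure absent → not met
5. proficiency testing 722 days ago vs limit 730 → met
6. personnel qualification records absent → not met
7. condition 'performs genetic testing' holds; CLIA inspection 40 days ago vs limit 30 → not met
8. personnel competency assessment 44 days ago vs limit 30 → not met
9. professional liability coverage $1,300,000 ≥ $1,225,000 → met
10. instrument calibration 288 days ago vs limit 540 → met
11. biosafety cabinet certification 250 days ago vs limit 180 → not met
12. quality-control review 756 days ago vs limit 730 → not met
Not met: 2, 4, 6, 7, 8, 11, 12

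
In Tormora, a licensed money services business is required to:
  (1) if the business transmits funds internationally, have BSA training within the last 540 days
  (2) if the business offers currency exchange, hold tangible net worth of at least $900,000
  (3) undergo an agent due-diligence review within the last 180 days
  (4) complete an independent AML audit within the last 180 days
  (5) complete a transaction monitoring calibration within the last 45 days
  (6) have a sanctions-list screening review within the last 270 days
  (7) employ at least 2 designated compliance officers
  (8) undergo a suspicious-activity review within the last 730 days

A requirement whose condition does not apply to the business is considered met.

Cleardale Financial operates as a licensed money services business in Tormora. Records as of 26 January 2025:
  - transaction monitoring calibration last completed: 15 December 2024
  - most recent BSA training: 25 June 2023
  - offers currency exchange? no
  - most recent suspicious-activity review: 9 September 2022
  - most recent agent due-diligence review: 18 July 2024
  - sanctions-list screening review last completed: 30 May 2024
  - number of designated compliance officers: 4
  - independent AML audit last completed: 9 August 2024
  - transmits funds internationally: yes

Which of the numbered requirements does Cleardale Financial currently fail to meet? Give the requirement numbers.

1. condition 'transmits funds internationally' holds; BSA training 581 days ago vs limit 540 → not met
2. condition 'offers currency exchange' does not hold → requirement n/a → met
3. agent due-diligence review 192 days ago vs limit 180 → not met
4. independent AML audit 170 days ago vs limit 180 → met
5. transaction monitoring calibration 42 days ago vs limit 45 → met
6. sanctions-list screening review 241 days ago vs limit 270 → met
7. designated compliance officers 4 ≥ 2 → met
8. suspicious-activity review 870 days ago vs limit 730 → not met
Not met: 1, 3, 8

1, 3, 8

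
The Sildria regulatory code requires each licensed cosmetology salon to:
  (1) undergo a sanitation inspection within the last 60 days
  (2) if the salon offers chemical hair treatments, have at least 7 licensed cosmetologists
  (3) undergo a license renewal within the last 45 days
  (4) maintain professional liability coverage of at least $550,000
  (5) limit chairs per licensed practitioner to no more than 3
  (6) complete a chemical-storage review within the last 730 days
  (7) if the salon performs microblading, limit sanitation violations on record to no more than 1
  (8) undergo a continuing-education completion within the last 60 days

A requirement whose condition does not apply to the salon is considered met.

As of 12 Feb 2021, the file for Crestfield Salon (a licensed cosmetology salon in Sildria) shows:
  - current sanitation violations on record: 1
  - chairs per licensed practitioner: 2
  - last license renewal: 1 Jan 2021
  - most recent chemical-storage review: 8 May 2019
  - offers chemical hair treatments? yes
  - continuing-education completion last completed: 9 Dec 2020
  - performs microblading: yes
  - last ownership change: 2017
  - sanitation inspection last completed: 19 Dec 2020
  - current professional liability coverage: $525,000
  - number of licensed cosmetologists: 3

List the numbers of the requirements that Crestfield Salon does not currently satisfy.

1. sanitation inspection 55 days ago vs limit 60 → met
2. condition 'offers chemical hair treatments' holds; licensed cosmetologists 3 < 7 → not met
3. license renewal 42 days ago vs limit 45 → met
4. professional liability coverage $525,000 < $550,000 → not met
5. chairs per licensed practitioner 2 ≤ 3 → met
6. chemical-storage review 646 days ago vs limit 730 → met
7. condition 'performs microblading' holds; sanitation violations on record 1 ≤ 1 → met
8. continuing-education completion 65 days ago vs limit 60 → not met
Not met: 2, 4, 8

2, 4, 8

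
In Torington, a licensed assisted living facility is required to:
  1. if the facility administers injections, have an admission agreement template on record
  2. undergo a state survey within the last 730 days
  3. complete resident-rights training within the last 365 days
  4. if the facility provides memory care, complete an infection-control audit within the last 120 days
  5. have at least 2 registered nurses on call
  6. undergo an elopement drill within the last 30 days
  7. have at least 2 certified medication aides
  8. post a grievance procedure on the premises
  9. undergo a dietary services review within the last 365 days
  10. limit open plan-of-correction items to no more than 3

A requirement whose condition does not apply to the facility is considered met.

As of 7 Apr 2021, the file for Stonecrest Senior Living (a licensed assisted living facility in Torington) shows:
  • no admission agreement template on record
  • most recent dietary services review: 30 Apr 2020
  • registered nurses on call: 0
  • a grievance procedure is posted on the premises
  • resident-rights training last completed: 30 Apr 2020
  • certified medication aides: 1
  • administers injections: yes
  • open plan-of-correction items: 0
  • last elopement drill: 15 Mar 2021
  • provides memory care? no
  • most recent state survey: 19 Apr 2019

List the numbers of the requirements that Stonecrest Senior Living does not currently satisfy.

1. condition 'administers injections' holds; admission agreement template absent → not met
2. state survey 719 days ago vs limit 730 → met
3. resident-rights training 342 days ago vs limit 365 → met
4. condition 'provides memory care' does not hold → requirement n/a → met
5. registered nurses on call 0 < 2 → not met
6. elopement drill 23 days ago vs limit 30 → met
7. certified medication aides 1 < 2 → not met
8. grievance procedure present → met
9. dietary services review 342 days ago vs limit 365 → met
10. open plan-of-correction items 0 ≤ 3 → met
Not met: 1, 5, 7

1, 5, 7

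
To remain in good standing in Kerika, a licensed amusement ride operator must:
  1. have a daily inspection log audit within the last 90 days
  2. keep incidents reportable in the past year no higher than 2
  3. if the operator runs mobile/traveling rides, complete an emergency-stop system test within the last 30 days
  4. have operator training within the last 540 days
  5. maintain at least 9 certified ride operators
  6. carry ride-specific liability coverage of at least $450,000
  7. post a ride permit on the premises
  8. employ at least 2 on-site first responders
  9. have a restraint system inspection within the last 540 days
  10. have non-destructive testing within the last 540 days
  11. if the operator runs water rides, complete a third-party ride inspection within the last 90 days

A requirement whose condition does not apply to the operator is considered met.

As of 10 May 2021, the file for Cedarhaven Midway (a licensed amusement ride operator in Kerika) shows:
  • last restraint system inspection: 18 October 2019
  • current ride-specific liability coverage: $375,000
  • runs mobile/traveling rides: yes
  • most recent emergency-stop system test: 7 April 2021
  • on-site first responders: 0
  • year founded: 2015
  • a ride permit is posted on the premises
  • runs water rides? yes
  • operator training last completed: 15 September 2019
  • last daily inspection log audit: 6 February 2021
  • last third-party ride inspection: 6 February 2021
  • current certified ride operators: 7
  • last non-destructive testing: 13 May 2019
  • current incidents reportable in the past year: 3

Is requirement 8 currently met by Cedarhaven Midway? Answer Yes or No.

8. on-site first responders 0 < 2 → not met

No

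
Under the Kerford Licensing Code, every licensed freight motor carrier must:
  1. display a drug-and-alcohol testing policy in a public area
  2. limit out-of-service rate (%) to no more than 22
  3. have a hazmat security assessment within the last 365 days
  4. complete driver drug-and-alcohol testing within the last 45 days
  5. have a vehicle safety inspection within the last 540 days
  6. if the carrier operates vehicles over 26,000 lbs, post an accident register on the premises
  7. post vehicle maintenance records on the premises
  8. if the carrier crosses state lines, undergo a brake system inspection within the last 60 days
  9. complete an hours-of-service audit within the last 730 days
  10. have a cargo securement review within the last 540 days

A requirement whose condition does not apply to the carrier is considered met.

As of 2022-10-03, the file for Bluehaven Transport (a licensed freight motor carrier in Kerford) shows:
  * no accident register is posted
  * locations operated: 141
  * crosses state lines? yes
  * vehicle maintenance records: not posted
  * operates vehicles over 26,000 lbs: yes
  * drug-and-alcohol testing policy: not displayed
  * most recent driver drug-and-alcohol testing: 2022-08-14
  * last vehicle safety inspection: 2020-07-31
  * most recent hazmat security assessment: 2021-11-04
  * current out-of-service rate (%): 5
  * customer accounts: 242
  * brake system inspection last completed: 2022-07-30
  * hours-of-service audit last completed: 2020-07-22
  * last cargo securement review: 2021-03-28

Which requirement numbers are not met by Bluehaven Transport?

1. drug-and-alcohol testing policy absent → not met
2. out-of-service rate (%) 5 ≤ 22 → met
3. hazmat security assessment 333 days ago vs limit 365 → met
4. driver drug-and-alcohol testing 50 days ago vs limit 45 → not met
5. vehicle safety inspection 794 days ago vs limit 540 → not met
6. condition 'operates vehicles over 26,000 lbs' holds; accident register absent → not met
7. vehicle maintenance records absent → not met
8. condition 'crosses state lines' holds; brake system inspection 65 days ago vs limit 60 → not met
9. hours-of-service audit 803 days ago vs limit 730 → not met
10. cargo securement review 554 days ago vs limit 540 → not met
Not met: 1, 4, 5, 6, 7, 8, 9, 10

1, 4, 5, 6, 7, 8, 9, 10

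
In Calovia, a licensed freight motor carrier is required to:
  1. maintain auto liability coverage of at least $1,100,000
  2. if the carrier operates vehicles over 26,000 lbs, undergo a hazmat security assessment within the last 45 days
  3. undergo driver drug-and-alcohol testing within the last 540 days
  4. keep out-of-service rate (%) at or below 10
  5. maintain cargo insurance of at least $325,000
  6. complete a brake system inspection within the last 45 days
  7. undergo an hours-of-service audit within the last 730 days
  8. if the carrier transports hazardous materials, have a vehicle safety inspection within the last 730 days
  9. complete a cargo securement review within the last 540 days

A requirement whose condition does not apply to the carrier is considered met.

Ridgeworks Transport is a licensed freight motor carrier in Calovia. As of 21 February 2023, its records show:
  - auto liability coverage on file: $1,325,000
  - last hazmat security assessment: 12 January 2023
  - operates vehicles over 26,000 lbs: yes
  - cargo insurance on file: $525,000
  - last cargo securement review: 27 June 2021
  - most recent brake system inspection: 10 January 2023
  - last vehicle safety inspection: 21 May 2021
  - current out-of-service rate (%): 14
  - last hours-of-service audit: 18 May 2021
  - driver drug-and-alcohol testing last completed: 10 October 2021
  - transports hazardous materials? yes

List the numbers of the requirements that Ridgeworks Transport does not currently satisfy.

4, 9

1. auto liability coverage $1,325,000 ≥ $1,100,000 → met
2. condition 'operates vehicles over 26,000 lbs' holds; hazmat security assessment 40 days ago vs limit 45 → met
3. driver drug-and-alcohol testing 499 days ago vs limit 540 → met
4. out-of-service rate (%) 14 > 10 → not met
5. cargo insurance $525,000 ≥ $325,000 → met
6. brake system inspection 42 days ago vs limit 45 → met
7. hours-of-service audit 644 days ago vs limit 730 → met
8. condition 'transports hazardous materials' holds; vehicle safety inspection 641 days ago vs limit 730 → met
9. cargo securement review 604 days ago vs limit 540 → not met
Not met: 4, 9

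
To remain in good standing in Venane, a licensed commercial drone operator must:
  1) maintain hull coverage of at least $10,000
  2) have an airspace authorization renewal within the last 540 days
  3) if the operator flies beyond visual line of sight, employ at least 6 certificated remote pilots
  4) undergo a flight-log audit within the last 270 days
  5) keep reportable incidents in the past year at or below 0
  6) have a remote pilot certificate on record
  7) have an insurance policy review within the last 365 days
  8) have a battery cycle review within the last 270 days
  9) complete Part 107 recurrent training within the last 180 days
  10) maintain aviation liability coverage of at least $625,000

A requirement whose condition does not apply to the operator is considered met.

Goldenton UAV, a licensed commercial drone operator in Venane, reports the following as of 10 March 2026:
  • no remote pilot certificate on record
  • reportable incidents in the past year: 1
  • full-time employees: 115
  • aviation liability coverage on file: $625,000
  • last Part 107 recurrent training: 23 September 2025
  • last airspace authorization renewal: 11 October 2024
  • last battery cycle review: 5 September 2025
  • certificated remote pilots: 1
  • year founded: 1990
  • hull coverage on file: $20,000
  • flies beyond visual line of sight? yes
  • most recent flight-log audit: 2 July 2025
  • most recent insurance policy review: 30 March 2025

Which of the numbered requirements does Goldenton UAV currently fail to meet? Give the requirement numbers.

3, 5, 6

1. hull coverage $20,000 ≥ $10,000 → met
2. airspace authorization renewal 515 days ago vs limit 540 → met
3. condition 'flies beyond visual line of sight' holds; certificated remote pilots 1 < 6 → not met
4. flight-log audit 251 days ago vs limit 270 → met
5. reportable incidents in the past year 1 > 0 → not met
6. remote pilot certificate absent → not met
7. insurance policy review 345 days ago vs limit 365 → met
8. battery cycle review 186 days ago vs limit 270 → met
9. Part 107 recurrent training 168 days ago vs limit 180 → met
10. aviation liability coverage $625,000 ≥ $625,000 → met
Not met: 3, 5, 6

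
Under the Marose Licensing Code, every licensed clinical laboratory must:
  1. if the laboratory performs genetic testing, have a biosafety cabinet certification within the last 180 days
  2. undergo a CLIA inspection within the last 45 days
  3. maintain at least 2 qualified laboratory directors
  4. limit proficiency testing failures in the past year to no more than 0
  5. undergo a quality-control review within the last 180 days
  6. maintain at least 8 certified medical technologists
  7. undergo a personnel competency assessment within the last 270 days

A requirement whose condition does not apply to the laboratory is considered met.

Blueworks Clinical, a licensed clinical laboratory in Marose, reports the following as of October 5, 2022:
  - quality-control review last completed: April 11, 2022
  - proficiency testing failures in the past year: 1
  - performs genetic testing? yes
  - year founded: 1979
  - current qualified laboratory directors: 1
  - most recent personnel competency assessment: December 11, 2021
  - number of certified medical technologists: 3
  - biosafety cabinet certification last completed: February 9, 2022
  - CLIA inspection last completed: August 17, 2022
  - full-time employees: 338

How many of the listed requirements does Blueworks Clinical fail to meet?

6

1. condition 'performs genetic testing' holds; biosafety cabinet certification 238 days ago vs limit 180 → not met
2. CLIA inspection 49 days ago vs limit 45 → not met
3. qualified laboratory directors 1 < 2 → not met
4. proficiency testing failures in the past year 1 > 0 → not met
5. quality-control review 177 days ago vs limit 180 → met
6. certified medical technologists 3 < 8 → not met
7. personnel competency assessment 298 days ago vs limit 270 → not met
Not met: 6 of 7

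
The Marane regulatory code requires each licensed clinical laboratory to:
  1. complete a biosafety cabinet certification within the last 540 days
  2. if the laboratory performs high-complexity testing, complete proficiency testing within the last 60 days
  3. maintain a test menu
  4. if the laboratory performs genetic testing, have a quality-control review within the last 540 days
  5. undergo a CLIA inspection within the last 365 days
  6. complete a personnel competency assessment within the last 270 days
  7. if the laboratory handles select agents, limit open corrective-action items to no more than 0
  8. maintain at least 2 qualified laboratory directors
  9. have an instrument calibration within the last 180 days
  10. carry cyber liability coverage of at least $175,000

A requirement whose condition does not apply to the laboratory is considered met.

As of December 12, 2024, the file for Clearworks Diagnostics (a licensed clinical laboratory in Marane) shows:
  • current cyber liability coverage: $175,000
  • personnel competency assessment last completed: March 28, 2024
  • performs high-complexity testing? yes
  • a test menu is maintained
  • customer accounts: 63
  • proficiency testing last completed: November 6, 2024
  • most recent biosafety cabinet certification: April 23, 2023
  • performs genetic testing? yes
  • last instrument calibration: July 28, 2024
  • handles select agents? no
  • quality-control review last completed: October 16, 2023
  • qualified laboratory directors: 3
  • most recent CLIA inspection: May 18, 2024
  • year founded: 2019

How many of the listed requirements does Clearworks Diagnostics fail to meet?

1

1. biosafety cabinet certification 599 days ago vs limit 540 → not met
2. condition 'performs high-complexity testing' holds; proficiency testing 36 days ago vs limit 60 → met
3. test menu present → met
4. condition 'performs genetic testing' holds; quality-control review 423 days ago vs limit 540 → met
5. CLIA inspection 208 days ago vs limit 365 → met
6. personnel competency assessment 259 days ago vs limit 270 → met
7. condition 'handles select agents' does not hold → requirement n/a → met
8. qualified laboratory directors 3 ≥ 2 → met
9. instrument calibration 137 days ago vs limit 180 → met
10. cyber liability coverage $175,000 ≥ $175,000 → met
Not met: 1 of 10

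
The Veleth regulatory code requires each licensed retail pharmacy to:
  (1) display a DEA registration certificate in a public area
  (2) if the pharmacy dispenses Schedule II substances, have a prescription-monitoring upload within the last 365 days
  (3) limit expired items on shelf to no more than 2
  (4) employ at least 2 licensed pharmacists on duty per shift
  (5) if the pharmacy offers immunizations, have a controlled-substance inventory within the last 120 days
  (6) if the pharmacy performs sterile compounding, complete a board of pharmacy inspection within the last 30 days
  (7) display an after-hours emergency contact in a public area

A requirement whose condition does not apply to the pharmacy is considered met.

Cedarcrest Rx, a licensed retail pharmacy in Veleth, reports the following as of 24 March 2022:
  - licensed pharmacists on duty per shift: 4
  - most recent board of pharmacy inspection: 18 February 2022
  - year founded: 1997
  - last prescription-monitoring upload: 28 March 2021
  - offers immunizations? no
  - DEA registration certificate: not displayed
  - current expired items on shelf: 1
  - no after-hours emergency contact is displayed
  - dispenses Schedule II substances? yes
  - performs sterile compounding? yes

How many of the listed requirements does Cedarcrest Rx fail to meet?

1. DEA registration certificate absent → not met
2. condition 'dispenses Schedule II substances' holds; prescription-monitoring upload 361 days ago vs limit 365 → met
3. expired items on shelf 1 ≤ 2 → met
4. licensed pharmacists on duty per shift 4 ≥ 2 → met
5. condition 'offers immunizations' does not hold → requirement n/a → met
6. condition 'performs sterile compounding' holds; board of pharmacy inspection 34 days ago vs limit 30 → not met
7. after-hours emergency contact absent → not met
Not met: 3 of 7

3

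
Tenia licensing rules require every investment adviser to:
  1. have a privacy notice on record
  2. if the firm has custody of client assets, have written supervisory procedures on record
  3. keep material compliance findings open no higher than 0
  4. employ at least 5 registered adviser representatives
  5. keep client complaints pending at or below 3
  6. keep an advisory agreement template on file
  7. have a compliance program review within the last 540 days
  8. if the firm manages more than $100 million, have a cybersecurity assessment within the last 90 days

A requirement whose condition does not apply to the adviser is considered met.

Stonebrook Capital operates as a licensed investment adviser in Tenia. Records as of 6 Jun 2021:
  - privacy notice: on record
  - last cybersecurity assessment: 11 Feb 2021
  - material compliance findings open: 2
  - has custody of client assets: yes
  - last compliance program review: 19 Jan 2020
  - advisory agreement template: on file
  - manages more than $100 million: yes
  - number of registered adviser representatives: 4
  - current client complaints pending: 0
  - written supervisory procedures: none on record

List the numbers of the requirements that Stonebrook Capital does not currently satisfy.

2, 3, 4, 8

1. privacy notice present → met
2. condition 'has custody of client assets' holds; written supervisory procedures absent → not met
3. material compliance findings open 2 > 0 → not met
4. registered adviser representatives 4 < 5 → not met
5. client complaints pending 0 ≤ 3 → met
6. advisory agreement template present → met
7. compliance program review 504 days ago vs limit 540 → met
8. condition 'manages more than $100 million' holds; cybersecurity assessment 115 days ago vs limit 90 → not met
Not met: 2, 3, 4, 8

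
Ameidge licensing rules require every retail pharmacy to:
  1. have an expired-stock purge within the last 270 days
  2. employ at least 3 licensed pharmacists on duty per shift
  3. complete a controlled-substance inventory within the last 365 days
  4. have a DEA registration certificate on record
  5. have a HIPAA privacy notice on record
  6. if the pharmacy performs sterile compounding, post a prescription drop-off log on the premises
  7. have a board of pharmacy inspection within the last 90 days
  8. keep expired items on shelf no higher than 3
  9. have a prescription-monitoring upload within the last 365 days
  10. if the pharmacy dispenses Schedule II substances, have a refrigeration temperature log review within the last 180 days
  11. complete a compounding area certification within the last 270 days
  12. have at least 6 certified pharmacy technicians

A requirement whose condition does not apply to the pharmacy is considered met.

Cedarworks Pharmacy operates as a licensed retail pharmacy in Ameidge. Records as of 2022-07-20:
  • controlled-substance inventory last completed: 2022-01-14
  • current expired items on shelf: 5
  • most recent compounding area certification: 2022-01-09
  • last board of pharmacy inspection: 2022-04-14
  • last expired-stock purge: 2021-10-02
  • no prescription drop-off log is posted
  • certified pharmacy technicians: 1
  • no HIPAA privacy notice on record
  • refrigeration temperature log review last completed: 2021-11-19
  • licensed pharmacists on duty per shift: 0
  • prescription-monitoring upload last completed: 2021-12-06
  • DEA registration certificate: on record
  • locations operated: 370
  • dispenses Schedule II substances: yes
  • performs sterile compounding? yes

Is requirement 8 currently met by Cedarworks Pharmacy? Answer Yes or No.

8. expired items on shelf 5 > 3 → not met

No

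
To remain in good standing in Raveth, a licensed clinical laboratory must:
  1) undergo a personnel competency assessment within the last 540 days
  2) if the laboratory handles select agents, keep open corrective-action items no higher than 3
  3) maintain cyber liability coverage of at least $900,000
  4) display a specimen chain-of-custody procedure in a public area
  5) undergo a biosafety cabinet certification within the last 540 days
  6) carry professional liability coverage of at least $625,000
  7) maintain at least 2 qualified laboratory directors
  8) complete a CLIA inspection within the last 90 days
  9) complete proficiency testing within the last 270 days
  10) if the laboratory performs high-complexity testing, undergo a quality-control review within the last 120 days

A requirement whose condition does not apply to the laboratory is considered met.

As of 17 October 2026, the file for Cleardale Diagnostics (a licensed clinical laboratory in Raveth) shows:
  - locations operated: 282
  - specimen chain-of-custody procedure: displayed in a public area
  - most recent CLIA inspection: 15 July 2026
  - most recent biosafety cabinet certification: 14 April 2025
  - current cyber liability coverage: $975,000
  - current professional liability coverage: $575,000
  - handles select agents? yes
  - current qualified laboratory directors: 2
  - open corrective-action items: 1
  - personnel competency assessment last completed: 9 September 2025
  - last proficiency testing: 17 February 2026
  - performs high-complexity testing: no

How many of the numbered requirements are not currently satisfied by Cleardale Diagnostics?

3

1. personnel competency assessment 403 days ago vs limit 540 → met
2. condition 'handles select agents' holds; open corrective-action items 1 ≤ 3 → met
3. cyber liability coverage $975,000 ≥ $900,000 → met
4. specimen chain-of-custody procedure present → met
5. biosafety cabinet certification 551 days ago vs limit 540 → not met
6. professional liability coverage $575,000 < $625,000 → not met
7. qualified laboratory directors 2 ≥ 2 → met
8. CLIA inspection 94 days ago vs limit 90 → not met
9. proficiency testing 242 days ago vs limit 270 → met
10. condition 'performs high-complexity testing' does not hold → requirement n/a → met
Not met: 3 of 10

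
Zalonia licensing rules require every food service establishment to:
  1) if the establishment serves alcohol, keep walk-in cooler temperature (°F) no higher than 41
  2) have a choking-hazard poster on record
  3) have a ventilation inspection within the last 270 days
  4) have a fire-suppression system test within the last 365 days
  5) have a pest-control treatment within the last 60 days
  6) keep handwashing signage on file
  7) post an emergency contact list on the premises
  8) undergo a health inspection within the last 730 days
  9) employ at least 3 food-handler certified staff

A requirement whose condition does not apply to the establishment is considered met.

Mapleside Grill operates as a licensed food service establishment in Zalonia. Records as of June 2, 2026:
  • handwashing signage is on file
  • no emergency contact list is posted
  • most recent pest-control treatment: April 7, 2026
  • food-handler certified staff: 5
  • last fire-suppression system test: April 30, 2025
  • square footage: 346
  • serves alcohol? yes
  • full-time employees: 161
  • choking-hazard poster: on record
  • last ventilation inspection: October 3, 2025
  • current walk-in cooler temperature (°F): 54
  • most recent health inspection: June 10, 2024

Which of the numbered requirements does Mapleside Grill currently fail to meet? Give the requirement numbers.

1. condition 'serves alcohol' holds; walk-in cooler temperature (°F) 54 > 41 → not met
2. choking-hazard poster present → met
3. ventilation inspection 242 days ago vs limit 270 → met
4. fire-suppression system test 398 days ago vs limit 365 → not met
5. pest-control treatment 56 days ago vs limit 60 → met
6. handwashing signage present → met
7. emergency contact list absent → not met
8. health inspection 722 days ago vs limit 730 → met
9. food-handler certified staff 5 ≥ 3 → met
Not met: 1, 4, 7

1, 4, 7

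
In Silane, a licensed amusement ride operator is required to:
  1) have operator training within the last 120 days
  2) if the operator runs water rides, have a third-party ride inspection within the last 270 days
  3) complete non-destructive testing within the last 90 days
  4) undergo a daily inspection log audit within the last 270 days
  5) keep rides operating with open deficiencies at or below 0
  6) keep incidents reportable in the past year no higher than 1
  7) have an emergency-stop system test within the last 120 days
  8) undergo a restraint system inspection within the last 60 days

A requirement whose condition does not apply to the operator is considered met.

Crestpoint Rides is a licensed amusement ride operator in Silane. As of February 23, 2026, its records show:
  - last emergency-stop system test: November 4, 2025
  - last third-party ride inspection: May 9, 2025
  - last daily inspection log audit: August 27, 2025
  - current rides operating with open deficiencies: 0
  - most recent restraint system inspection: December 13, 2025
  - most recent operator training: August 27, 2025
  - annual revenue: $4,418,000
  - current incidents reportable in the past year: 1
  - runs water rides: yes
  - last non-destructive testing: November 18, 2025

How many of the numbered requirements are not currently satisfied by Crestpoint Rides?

1. operator training 180 days ago vs limit 120 → not met
2. condition 'runs water rides' holds; third-party ride inspection 290 days ago vs limit 270 → not met
3. non-destructive testing 97 days ago vs limit 90 → not met
4. daily inspection log audit 180 days ago vs limit 270 → met
5. rides operating with open deficiencies 0 ≤ 0 → met
6. incidents reportable in the past year 1 ≤ 1 → met
7. emergency-stop system test 111 days ago vs limit 120 → met
8. restraint system inspection 72 days ago vs limit 60 → not met
Not met: 4 of 8

4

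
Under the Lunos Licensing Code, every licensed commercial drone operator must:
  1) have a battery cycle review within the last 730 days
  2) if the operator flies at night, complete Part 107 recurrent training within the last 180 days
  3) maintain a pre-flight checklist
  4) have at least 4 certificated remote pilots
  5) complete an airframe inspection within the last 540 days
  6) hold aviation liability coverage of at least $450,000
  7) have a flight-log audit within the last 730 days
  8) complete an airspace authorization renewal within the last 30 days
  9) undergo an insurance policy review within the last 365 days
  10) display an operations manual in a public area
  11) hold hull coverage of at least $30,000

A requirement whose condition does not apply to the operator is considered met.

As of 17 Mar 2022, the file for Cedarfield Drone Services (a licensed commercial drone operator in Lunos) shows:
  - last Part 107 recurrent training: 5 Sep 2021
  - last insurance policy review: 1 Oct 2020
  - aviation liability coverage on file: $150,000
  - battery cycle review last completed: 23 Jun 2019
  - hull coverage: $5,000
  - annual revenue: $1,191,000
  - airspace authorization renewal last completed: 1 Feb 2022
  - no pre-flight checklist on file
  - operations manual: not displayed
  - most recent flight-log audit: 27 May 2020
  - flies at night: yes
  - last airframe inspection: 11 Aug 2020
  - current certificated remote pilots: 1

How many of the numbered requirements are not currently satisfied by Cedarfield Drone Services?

10

1. battery cycle review 998 days ago vs limit 730 → not met
2. condition 'flies at night' holds; Part 107 recurrent training 193 days ago vs limit 180 → not met
3. pre-flight checklist absent → not met
4. certificated remote pilots 1 < 4 → not met
5. airframe inspection 583 days ago vs limit 540 → not met
6. aviation liability coverage $150,000 < $450,000 → not met
7. flight-log audit 659 days ago vs limit 730 → met
8. airspace authorization renewal 44 days ago vs limit 30 → not met
9. insurance policy review 532 days ago vs limit 365 → not met
10. operations manual absent → not met
11. hull coverage $5,000 < $30,000 → not met
Not met: 10 of 11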